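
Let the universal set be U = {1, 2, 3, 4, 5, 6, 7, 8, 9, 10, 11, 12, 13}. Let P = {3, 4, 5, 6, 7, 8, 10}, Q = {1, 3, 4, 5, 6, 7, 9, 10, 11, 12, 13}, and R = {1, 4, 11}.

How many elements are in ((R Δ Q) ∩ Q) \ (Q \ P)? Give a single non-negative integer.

R Δ Q = {3, 5, 6, 7, 9, 10, 12, 13}
(R Δ Q) ∩ Q = {3, 5, 6, 7, 9, 10, 12, 13}
Q \ P = {1, 9, 11, 12, 13}
((R Δ Q) ∩ Q) \ (Q \ P) = {3, 5, 6, 7, 10}
|((R Δ Q) ∩ Q) \ (Q \ P)| = 5

5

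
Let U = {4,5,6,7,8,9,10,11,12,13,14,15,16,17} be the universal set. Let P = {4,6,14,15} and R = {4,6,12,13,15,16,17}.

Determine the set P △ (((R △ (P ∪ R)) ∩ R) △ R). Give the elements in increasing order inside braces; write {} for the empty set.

{12,13,14,16,17}

P ∪ R = {4,6,12,13,14,15,16,17}
R △ (P ∪ R) = {14}
(R △ (P ∪ R)) ∩ R = {}
((R △ (P ∪ R)) ∩ R) △ R = {4,6,12,13,15,16,17}
P △ (((R △ (P ∪ R)) ∩ R) △ R) = {12,13,14,16,17}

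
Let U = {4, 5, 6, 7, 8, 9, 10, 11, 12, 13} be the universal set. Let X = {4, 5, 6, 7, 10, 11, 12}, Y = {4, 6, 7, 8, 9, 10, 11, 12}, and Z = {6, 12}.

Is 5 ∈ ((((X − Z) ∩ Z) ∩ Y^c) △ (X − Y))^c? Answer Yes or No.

No

5 ∈ X and 5 ∉ Z, so 5 ∈ X − Z
5 ∈ (X − Z) and 5 ∉ Z, so 5 ∉ (X − Z) ∩ Z
5 ∉ Y, so 5 ∈ Y^c
5 ∉ ((X − Z) ∩ Z) and 5 ∈ Y^c, so 5 ∉ ((X − Z) ∩ Z) ∩ Y^c
5 ∈ X and 5 ∉ Y, so 5 ∈ X − Y
5 ∉ (((X − Z) ∩ Z) ∩ Y^c) and 5 ∈ (X − Y), so 5 ∈ (((X − Z) ∩ Z) ∩ Y^c) △ (X − Y)
5 ∉ ((((X − Z) ∩ Z) ∩ Y^c) △ (X − Y))^c since 5 ∈ ((((X − Z) ∩ Z) ∩ Y^c) △ (X − Y))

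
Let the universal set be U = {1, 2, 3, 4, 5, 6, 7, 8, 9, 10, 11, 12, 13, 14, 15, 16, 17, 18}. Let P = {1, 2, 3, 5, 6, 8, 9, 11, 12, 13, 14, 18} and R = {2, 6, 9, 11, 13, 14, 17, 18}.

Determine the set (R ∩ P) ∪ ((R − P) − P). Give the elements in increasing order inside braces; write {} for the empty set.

R ∩ P = {2, 6, 9, 11, 13, 14, 18}
R − P = {17}
(R − P) − P = {17}
(R ∩ P) ∪ ((R − P) − P) = {2, 6, 9, 11, 13, 14, 17, 18}

{2, 6, 9, 11, 13, 14, 17, 18}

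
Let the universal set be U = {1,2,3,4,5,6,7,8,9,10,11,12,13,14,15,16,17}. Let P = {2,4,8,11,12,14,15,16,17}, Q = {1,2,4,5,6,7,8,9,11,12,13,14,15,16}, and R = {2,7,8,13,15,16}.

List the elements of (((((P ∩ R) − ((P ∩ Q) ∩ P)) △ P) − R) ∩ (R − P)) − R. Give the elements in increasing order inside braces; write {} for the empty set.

{}

P ∩ R = {2,8,15,16}
P ∩ Q = {2,4,8,11,12,14,15,16}
(P ∩ Q) ∩ P = {2,4,8,11,12,14,15,16}
(P ∩ R) − ((P ∩ Q) ∩ P) = {}
((P ∩ R) − ((P ∩ Q) ∩ P)) △ P = {2,4,8,11,12,14,15,16,17}
(((P ∩ R) − ((P ∩ Q) ∩ P)) △ P) − R = {4,11,12,14,17}
R − P = {7,13}
((((P ∩ R) − ((P ∩ Q) ∩ P)) △ P) − R) ∩ (R − P) = {}
(((((P ∩ R) − ((P ∩ Q) ∩ P)) △ P) − R) ∩ (R − P)) − R = {}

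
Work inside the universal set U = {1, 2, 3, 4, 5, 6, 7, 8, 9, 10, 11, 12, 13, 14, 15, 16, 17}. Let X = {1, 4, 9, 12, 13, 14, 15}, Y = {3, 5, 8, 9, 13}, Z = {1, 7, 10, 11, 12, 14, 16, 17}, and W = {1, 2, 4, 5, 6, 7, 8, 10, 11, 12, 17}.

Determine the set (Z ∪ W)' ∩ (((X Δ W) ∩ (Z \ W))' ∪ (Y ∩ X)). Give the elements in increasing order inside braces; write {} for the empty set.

Z ∪ W = {1, 2, 4, 5, 6, 7, 8, 10, 11, 12, 14, 16, 17}
(Z ∪ W)' = {3, 9, 13, 15}
X Δ W = {2, 5, 6, 7, 8, 9, 10, 11, 13, 14, 15, 17}
Z \ W = {14, 16}
(X Δ W) ∩ (Z \ W) = {14}
((X Δ W) ∩ (Z \ W))' = {1, 2, 3, 4, 5, 6, 7, 8, 9, 10, 11, 12, 13, 15, 16, 17}
Y ∩ X = {9, 13}
((X Δ W) ∩ (Z \ W))' ∪ (Y ∩ X) = {1, 2, 3, 4, 5, 6, 7, 8, 9, 10, 11, 12, 13, 15, 16, 17}
(Z ∪ W)' ∩ (((X Δ W) ∩ (Z \ W))' ∪ (Y ∩ X)) = {3, 9, 13, 15}

{3, 9, 13, 15}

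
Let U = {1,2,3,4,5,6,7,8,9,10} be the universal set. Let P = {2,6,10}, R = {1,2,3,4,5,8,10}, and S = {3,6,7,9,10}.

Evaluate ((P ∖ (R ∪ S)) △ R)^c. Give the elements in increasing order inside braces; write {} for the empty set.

{6,7,9}

R ∪ S = {1,2,3,4,5,6,7,8,9,10}
P ∖ (R ∪ S) = {}
(P ∖ (R ∪ S)) △ R = {1,2,3,4,5,8,10}
((P ∖ (R ∪ S)) △ R)^c = {6,7,9}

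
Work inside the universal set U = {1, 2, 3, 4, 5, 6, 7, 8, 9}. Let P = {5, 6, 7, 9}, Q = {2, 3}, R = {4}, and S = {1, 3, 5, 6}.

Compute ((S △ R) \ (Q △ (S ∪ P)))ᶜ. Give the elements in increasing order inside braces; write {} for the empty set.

{1, 2, 5, 6, 7, 8, 9}

S △ R = {1, 3, 4, 5, 6}
S ∪ P = {1, 3, 5, 6, 7, 9}
Q △ (S ∪ P) = {1, 2, 5, 6, 7, 9}
(S △ R) \ (Q △ (S ∪ P)) = {3, 4}
((S △ R) \ (Q △ (S ∪ P)))ᶜ = {1, 2, 5, 6, 7, 8, 9}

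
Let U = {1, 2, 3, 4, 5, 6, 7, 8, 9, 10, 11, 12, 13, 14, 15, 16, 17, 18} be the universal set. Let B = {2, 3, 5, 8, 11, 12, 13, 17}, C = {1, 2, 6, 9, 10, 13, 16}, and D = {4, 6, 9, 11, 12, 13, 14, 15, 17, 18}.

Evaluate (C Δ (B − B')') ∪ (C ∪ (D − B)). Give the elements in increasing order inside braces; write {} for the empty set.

B' = {1, 4, 6, 7, 9, 10, 14, 15, 16, 18}
B − B' = {2, 3, 5, 8, 11, 12, 13, 17}
(B − B')' = {1, 4, 6, 7, 9, 10, 14, 15, 16, 18}
C Δ (B − B')' = {2, 4, 7, 13, 14, 15, 18}
D − B = {4, 6, 9, 14, 15, 18}
C ∪ (D − B) = {1, 2, 4, 6, 9, 10, 13, 14, 15, 16, 18}
(C Δ (B − B')') ∪ (C ∪ (D − B)) = {1, 2, 4, 6, 7, 9, 10, 13, 14, 15, 16, 18}

{1, 2, 4, 6, 7, 9, 10, 13, 14, 15, 16, 18}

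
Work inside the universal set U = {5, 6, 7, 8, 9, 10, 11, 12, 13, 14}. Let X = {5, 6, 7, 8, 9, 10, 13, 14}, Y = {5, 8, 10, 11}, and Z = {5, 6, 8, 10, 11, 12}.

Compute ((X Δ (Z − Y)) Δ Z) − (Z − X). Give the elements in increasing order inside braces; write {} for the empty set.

{6, 7, 9, 13, 14}

Z − Y = {6, 12}
X Δ (Z − Y) = {5, 7, 8, 9, 10, 12, 13, 14}
(X Δ (Z − Y)) Δ Z = {6, 7, 9, 11, 13, 14}
Z − X = {11, 12}
((X Δ (Z − Y)) Δ Z) − (Z − X) = {6, 7, 9, 13, 14}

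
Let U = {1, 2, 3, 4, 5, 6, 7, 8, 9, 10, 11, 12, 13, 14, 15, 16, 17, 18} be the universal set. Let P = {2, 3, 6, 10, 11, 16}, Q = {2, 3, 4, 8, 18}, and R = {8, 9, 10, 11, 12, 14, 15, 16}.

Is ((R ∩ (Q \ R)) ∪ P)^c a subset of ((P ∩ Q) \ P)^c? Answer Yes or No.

Q \ R = {2, 3, 4, 18}
R ∩ (Q \ R) = {}
(R ∩ (Q \ R)) ∪ P = {2, 3, 6, 10, 11, 16}
((R ∩ (Q \ R)) ∪ P)^c = {1, 4, 5, 7, 8, 9, 12, 13, 14, 15, 17, 18}
P ∩ Q = {2, 3}
(P ∩ Q) \ P = {}
((P ∩ Q) \ P)^c = {1, 2, 3, 4, 5, 6, 7, 8, 9, 10, 11, 12, 13, 14, 15, 16, 17, 18}
Every element of {1, 4, 5, 7, 8, 9, 12, 13, 14, 15, 17, 18} is in {1, 2, 3, 4, 5, 6, 7, 8, 9, 10, 11, 12, 13, 14, 15, 16, 17, 18}, so ((R ∩ (Q \ R)) ∪ P)^c ⊆ ((P ∩ Q) \ P)^c.

Yes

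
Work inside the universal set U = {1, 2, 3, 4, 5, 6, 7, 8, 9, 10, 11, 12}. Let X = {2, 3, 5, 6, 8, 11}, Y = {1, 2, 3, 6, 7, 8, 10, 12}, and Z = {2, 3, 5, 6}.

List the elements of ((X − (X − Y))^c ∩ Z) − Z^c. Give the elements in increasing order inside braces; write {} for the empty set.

X − Y = {5, 11}
X − (X − Y) = {2, 3, 6, 8}
(X − (X − Y))^c = {1, 4, 5, 7, 9, 10, 11, 12}
(X − (X − Y))^c ∩ Z = {5}
Z^c = {1, 4, 7, 8, 9, 10, 11, 12}
((X − (X − Y))^c ∩ Z) − Z^c = {5}

{5}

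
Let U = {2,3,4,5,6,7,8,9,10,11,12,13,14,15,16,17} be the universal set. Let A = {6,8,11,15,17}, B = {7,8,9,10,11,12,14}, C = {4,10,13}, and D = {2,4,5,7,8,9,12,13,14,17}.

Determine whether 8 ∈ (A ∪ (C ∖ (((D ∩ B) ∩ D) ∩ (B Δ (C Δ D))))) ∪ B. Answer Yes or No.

Yes

8 ∈ D and 8 ∈ B, so 8 ∈ D ∩ B
8 ∈ (D ∩ B) and 8 ∈ D, so 8 ∈ (D ∩ B) ∩ D
8 ∉ C and 8 ∈ D, so 8 ∈ C Δ D
8 ∈ B and 8 ∈ (C Δ D), so 8 ∉ B Δ (C Δ D)
8 ∈ ((D ∩ B) ∩ D) and 8 ∉ (B Δ (C Δ D)), so 8 ∉ ((D ∩ B) ∩ D) ∩ (B Δ (C Δ D))
8 ∉ C and 8 ∉ (((D ∩ B) ∩ D) ∩ (B Δ (C Δ D))), so 8 ∉ C ∖ (((D ∩ B) ∩ D) ∩ (B Δ (C Δ D)))
8 ∈ A and 8 ∉ (C ∖ (((D ∩ B) ∩ D) ∩ (B Δ (C Δ D)))), so 8 ∈ A ∪ (C ∖ (((D ∩ B) ∩ D) ∩ (B Δ (C Δ D))))
8 ∈ (A ∪ (C ∖ (((D ∩ B) ∩ D) ∩ (B Δ (C Δ D))))) and 8 ∈ B, so 8 ∈ (A ∪ (C ∖ (((D ∩ B) ∩ D) ∩ (B Δ (C Δ D))))) ∪ B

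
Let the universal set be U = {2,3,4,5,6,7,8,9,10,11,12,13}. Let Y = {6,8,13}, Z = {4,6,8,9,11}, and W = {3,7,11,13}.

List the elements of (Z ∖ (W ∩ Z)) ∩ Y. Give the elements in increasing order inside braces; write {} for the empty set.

W ∩ Z = {11}
Z ∖ (W ∩ Z) = {4,6,8,9}
(Z ∖ (W ∩ Z)) ∩ Y = {6,8}

{6,8}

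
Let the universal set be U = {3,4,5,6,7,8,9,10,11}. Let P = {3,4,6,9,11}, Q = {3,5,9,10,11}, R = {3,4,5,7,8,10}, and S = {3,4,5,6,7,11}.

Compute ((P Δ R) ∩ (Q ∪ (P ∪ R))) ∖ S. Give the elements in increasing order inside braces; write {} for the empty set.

P Δ R = {5,6,7,8,9,10,11}
P ∪ R = {3,4,5,6,7,8,9,10,11}
Q ∪ (P ∪ R) = {3,4,5,6,7,8,9,10,11}
(P Δ R) ∩ (Q ∪ (P ∪ R)) = {5,6,7,8,9,10,11}
((P Δ R) ∩ (Q ∪ (P ∪ R))) ∖ S = {8,9,10}

{8,9,10}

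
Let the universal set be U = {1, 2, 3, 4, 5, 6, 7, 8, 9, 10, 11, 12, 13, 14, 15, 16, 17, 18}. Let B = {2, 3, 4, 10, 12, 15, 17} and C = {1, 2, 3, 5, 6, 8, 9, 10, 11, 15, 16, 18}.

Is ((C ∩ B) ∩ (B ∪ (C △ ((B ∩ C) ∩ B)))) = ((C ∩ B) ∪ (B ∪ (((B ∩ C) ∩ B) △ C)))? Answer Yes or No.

No

C ∩ B = {2, 3, 10, 15}
B ∩ C = {2, 3, 10, 15}
(B ∩ C) ∩ B = {2, 3, 10, 15}
C △ ((B ∩ C) ∩ B) = {1, 5, 6, 8, 9, 11, 16, 18}
B ∪ (C △ ((B ∩ C) ∩ B)) = {1, 2, 3, 4, 5, 6, 8, 9, 10, 11, 12, 15, 16, 17, 18}
(C ∩ B) ∩ (B ∪ (C △ ((B ∩ C) ∩ B))) = {2, 3, 10, 15}
((B ∩ C) ∩ B) △ C = {1, 5, 6, 8, 9, 11, 16, 18}
B ∪ (((B ∩ C) ∩ B) △ C) = {1, 2, 3, 4, 5, 6, 8, 9, 10, 11, 12, 15, 16, 17, 18}
(C ∩ B) ∪ (B ∪ (((B ∩ C) ∩ B) △ C)) = {1, 2, 3, 4, 5, 6, 8, 9, 10, 11, 12, 15, 16, 17, 18}
1 ∈ (C ∩ B) ∪ (B ∪ (((B ∩ C) ∩ B) △ C)) but 1 ∉ (C ∩ B) ∩ (B ∪ (C △ ((B ∩ C) ∩ B))), so they differ.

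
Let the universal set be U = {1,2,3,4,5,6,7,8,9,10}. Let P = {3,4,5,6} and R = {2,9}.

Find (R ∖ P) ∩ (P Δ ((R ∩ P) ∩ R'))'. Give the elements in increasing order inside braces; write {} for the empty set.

{2,9}

R ∖ P = {2,9}
R ∩ P = {}
R' = {1,3,4,5,6,7,8,10}
(R ∩ P) ∩ R' = {}
P Δ ((R ∩ P) ∩ R') = {3,4,5,6}
(P Δ ((R ∩ P) ∩ R'))' = {1,2,7,8,9,10}
(R ∖ P) ∩ (P Δ ((R ∩ P) ∩ R'))' = {2,9}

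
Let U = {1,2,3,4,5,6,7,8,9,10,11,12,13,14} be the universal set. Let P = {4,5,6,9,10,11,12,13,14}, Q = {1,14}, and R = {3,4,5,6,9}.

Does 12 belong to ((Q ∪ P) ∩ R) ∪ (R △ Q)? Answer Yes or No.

12 ∉ Q and 12 ∈ P, so 12 ∈ Q ∪ P
12 ∈ (Q ∪ P) and 12 ∉ R, so 12 ∉ (Q ∪ P) ∩ R
12 ∉ R and 12 ∉ Q, so 12 ∉ R △ Q
12 ∉ ((Q ∪ P) ∩ R) and 12 ∉ (R △ Q), so 12 ∉ ((Q ∪ P) ∩ R) ∪ (R △ Q)

No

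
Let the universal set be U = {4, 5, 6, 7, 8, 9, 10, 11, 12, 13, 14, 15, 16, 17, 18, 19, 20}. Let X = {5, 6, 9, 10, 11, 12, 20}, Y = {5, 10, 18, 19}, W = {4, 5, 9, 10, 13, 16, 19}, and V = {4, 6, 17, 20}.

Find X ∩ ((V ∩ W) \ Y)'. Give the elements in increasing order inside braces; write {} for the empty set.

{5, 6, 9, 10, 11, 12, 20}

V ∩ W = {4}
(V ∩ W) \ Y = {4}
((V ∩ W) \ Y)' = {5, 6, 7, 8, 9, 10, 11, 12, 13, 14, 15, 16, 17, 18, 19, 20}
X ∩ ((V ∩ W) \ Y)' = {5, 6, 9, 10, 11, 12, 20}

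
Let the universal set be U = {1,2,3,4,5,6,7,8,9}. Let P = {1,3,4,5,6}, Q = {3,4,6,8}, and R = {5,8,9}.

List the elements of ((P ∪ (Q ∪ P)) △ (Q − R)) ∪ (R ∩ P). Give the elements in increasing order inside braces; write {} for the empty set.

Q ∪ P = {1,3,4,5,6,8}
P ∪ (Q ∪ P) = {1,3,4,5,6,8}
Q − R = {3,4,6}
(P ∪ (Q ∪ P)) △ (Q − R) = {1,5,8}
R ∩ P = {5}
((P ∪ (Q ∪ P)) △ (Q − R)) ∪ (R ∩ P) = {1,5,8}

{1,5,8}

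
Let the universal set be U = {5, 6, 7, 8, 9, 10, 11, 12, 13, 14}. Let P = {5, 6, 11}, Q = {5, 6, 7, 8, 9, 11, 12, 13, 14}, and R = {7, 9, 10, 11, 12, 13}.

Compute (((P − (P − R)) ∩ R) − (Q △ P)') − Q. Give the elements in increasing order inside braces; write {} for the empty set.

{}

P − R = {5, 6}
P − (P − R) = {11}
(P − (P − R)) ∩ R = {11}
Q △ P = {7, 8, 9, 12, 13, 14}
(Q △ P)' = {5, 6, 10, 11}
((P − (P − R)) ∩ R) − (Q △ P)' = {}
(((P − (P − R)) ∩ R) − (Q △ P)') − Q = {}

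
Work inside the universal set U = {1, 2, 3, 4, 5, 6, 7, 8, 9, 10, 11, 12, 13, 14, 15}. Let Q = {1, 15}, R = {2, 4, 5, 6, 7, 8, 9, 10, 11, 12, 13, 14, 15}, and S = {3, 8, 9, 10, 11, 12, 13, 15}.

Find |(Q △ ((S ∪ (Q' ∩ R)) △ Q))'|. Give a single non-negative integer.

1

Q' = {2, 3, 4, 5, 6, 7, 8, 9, 10, 11, 12, 13, 14}
Q' ∩ R = {2, 4, 5, 6, 7, 8, 9, 10, 11, 12, 13, 14}
S ∪ (Q' ∩ R) = {2, 3, 4, 5, 6, 7, 8, 9, 10, 11, 12, 13, 14, 15}
(S ∪ (Q' ∩ R)) △ Q = {1, 2, 3, 4, 5, 6, 7, 8, 9, 10, 11, 12, 13, 14}
Q △ ((S ∪ (Q' ∩ R)) △ Q) = {2, 3, 4, 5, 6, 7, 8, 9, 10, 11, 12, 13, 14, 15}
(Q △ ((S ∪ (Q' ∩ R)) △ Q))' = {1}
|(Q △ ((S ∪ (Q' ∩ R)) △ Q))'| = 1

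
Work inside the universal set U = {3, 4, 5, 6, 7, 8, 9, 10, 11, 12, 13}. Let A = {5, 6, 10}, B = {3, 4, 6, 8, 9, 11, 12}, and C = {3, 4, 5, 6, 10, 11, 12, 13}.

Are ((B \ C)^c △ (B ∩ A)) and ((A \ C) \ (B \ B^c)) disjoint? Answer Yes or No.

B \ C = {8, 9}
(B \ C)^c = {3, 4, 5, 6, 7, 10, 11, 12, 13}
B ∩ A = {6}
(B \ C)^c △ (B ∩ A) = {3, 4, 5, 7, 10, 11, 12, 13}
A \ C = {}
B^c = {5, 7, 10, 13}
B \ B^c = {3, 4, 6, 8, 9, 11, 12}
(A \ C) \ (B \ B^c) = {}
{3, 4, 5, 7, 10, 11, 12, 13} and {} share no elements.

Yes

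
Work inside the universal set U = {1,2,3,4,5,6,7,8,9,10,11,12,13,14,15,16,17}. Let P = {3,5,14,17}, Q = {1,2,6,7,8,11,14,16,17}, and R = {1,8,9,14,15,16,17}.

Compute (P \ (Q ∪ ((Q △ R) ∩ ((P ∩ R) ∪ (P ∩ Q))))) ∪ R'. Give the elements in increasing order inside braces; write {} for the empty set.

Q △ R = {2,6,7,9,11,15}
P ∩ R = {14,17}
P ∩ Q = {14,17}
(P ∩ R) ∪ (P ∩ Q) = {14,17}
(Q △ R) ∩ ((P ∩ R) ∪ (P ∩ Q)) = {}
Q ∪ ((Q △ R) ∩ ((P ∩ R) ∪ (P ∩ Q))) = {1,2,6,7,8,11,14,16,17}
P \ (Q ∪ ((Q △ R) ∩ ((P ∩ R) ∪ (P ∩ Q)))) = {3,5}
R' = {2,3,4,5,6,7,10,11,12,13}
(P \ (Q ∪ ((Q △ R) ∩ ((P ∩ R) ∪ (P ∩ Q))))) ∪ R' = {2,3,4,5,6,7,10,11,12,13}

{2,3,4,5,6,7,10,11,12,13}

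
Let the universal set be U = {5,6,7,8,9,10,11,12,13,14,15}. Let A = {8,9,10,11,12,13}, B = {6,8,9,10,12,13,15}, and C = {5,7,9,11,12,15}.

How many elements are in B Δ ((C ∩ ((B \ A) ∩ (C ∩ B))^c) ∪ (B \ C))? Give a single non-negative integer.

B \ A = {6,15}
C ∩ B = {9,12,15}
(B \ A) ∩ (C ∩ B) = {15}
((B \ A) ∩ (C ∩ B))^c = {5,6,7,8,9,10,11,12,13,14}
C ∩ ((B \ A) ∩ (C ∩ B))^c = {5,7,9,11,12}
B \ C = {6,8,10,13}
(C ∩ ((B \ A) ∩ (C ∩ B))^c) ∪ (B \ C) = {5,6,7,8,9,10,11,12,13}
B Δ ((C ∩ ((B \ A) ∩ (C ∩ B))^c) ∪ (B \ C)) = {5,7,11,15}
|B Δ ((C ∩ ((B \ A) ∩ (C ∩ B))^c) ∪ (B \ C))| = 4

4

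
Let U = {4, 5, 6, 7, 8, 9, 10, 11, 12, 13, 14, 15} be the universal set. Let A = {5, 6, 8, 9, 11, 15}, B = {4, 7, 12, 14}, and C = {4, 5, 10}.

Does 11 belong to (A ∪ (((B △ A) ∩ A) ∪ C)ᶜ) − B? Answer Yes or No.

11 ∉ B and 11 ∈ A, so 11 ∈ B △ A
11 ∈ (B △ A) and 11 ∈ A, so 11 ∈ (B △ A) ∩ A
11 ∈ ((B △ A) ∩ A) and 11 ∉ C, so 11 ∈ ((B △ A) ∩ A) ∪ C
11 ∉ (((B △ A) ∩ A) ∪ C)ᶜ since 11 ∈ (((B △ A) ∩ A) ∪ C)
11 ∈ A and 11 ∉ (((B △ A) ∩ A) ∪ C)ᶜ, so 11 ∈ A ∪ (((B △ A) ∩ A) ∪ C)ᶜ
11 ∈ (A ∪ (((B △ A) ∩ A) ∪ C)ᶜ) and 11 ∉ B, so 11 ∈ (A ∪ (((B △ A) ∩ A) ∪ C)ᶜ) − B

Yes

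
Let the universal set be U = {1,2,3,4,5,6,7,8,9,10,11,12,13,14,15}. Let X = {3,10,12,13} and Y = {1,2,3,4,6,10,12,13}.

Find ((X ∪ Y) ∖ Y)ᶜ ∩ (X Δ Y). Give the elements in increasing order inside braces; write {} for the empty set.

X ∪ Y = {1,2,3,4,6,10,12,13}
(X ∪ Y) ∖ Y = {}
((X ∪ Y) ∖ Y)ᶜ = {1,2,3,4,5,6,7,8,9,10,11,12,13,14,15}
X Δ Y = {1,2,4,6}
((X ∪ Y) ∖ Y)ᶜ ∩ (X Δ Y) = {1,2,4,6}

{1,2,4,6}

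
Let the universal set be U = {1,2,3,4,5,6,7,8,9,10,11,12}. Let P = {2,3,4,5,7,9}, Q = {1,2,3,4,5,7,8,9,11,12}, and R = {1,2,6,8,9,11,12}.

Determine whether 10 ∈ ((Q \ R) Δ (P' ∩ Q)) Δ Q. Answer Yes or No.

10 ∉ Q and 10 ∉ R, so 10 ∉ Q \ R
10 ∉ P, so 10 ∈ P'
10 ∈ P' and 10 ∉ Q, so 10 ∉ P' ∩ Q
10 ∉ (Q \ R) and 10 ∉ (P' ∩ Q), so 10 ∉ (Q \ R) Δ (P' ∩ Q)
10 ∉ ((Q \ R) Δ (P' ∩ Q)) and 10 ∉ Q, so 10 ∉ ((Q \ R) Δ (P' ∩ Q)) Δ Q

No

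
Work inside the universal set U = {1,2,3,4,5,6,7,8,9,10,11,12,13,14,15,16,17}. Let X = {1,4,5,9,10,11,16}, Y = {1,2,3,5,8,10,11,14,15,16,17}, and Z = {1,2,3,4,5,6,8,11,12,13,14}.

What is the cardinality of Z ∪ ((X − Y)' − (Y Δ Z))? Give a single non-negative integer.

12

X − Y = {4,9}
(X − Y)' = {1,2,3,5,6,7,8,10,11,12,13,14,15,16,17}
Y Δ Z = {4,6,10,12,13,15,16,17}
(X − Y)' − (Y Δ Z) = {1,2,3,5,7,8,11,14}
Z ∪ ((X − Y)' − (Y Δ Z)) = {1,2,3,4,5,6,7,8,11,12,13,14}
|Z ∪ ((X − Y)' − (Y Δ Z))| = 12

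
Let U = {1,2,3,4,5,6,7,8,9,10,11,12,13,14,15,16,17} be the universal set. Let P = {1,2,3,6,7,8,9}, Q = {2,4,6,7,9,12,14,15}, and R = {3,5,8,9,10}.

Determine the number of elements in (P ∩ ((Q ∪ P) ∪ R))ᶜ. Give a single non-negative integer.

10

Q ∪ P = {1,2,3,4,6,7,8,9,12,14,15}
(Q ∪ P) ∪ R = {1,2,3,4,5,6,7,8,9,10,12,14,15}
P ∩ ((Q ∪ P) ∪ R) = {1,2,3,6,7,8,9}
(P ∩ ((Q ∪ P) ∪ R))ᶜ = {4,5,10,11,12,13,14,15,16,17}
|(P ∩ ((Q ∪ P) ∪ R))ᶜ| = 10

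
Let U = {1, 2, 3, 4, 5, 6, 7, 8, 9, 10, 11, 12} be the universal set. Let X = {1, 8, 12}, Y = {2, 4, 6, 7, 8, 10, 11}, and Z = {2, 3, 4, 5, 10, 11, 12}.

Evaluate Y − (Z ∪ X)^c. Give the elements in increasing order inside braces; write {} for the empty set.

Z ∪ X = {1, 2, 3, 4, 5, 8, 10, 11, 12}
(Z ∪ X)^c = {6, 7, 9}
Y − (Z ∪ X)^c = {2, 4, 8, 10, 11}

{2, 4, 8, 10, 11}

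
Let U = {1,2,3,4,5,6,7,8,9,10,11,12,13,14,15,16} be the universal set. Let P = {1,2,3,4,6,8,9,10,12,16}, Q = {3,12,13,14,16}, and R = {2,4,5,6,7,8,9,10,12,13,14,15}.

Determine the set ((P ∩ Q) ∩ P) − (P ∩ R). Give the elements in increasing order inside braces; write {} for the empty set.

{3,16}

P ∩ Q = {3,12,16}
(P ∩ Q) ∩ P = {3,12,16}
P ∩ R = {2,4,6,8,9,10,12}
((P ∩ Q) ∩ P) − (P ∩ R) = {3,16}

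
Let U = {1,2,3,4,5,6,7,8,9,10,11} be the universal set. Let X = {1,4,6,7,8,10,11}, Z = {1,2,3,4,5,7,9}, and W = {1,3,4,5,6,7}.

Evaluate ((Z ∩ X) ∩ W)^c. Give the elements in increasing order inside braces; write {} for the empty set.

{2,3,5,6,8,9,10,11}

Z ∩ X = {1,4,7}
(Z ∩ X) ∩ W = {1,4,7}
((Z ∩ X) ∩ W)^c = {2,3,5,6,8,9,10,11}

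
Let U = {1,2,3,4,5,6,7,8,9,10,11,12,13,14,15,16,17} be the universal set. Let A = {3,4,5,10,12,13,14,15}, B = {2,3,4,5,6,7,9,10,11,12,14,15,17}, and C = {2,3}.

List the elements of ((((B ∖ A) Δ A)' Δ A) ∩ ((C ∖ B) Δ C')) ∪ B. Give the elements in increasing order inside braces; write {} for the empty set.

B ∖ A = {2,6,7,9,11,17}
(B ∖ A) Δ A = {2,3,4,5,6,7,9,10,11,12,13,14,15,17}
((B ∖ A) Δ A)' = {1,8,16}
((B ∖ A) Δ A)' Δ A = {1,3,4,5,8,10,12,13,14,15,16}
C ∖ B = {}
C' = {1,4,5,6,7,8,9,10,11,12,13,14,15,16,17}
(C ∖ B) Δ C' = {1,4,5,6,7,8,9,10,11,12,13,14,15,16,17}
(((B ∖ A) Δ A)' Δ A) ∩ ((C ∖ B) Δ C') = {1,4,5,8,10,12,13,14,15,16}
((((B ∖ A) Δ A)' Δ A) ∩ ((C ∖ B) Δ C')) ∪ B = {1,2,3,4,5,6,7,8,9,10,11,12,13,14,15,16,17}

{1,2,3,4,5,6,7,8,9,10,11,12,13,14,15,16,17}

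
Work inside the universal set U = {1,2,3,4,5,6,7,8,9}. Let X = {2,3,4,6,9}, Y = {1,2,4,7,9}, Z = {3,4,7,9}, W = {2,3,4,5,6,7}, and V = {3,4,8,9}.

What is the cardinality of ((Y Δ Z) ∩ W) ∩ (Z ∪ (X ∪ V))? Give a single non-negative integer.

2

Y Δ Z = {1,2,3}
(Y Δ Z) ∩ W = {2,3}
X ∪ V = {2,3,4,6,8,9}
Z ∪ (X ∪ V) = {2,3,4,6,7,8,9}
((Y Δ Z) ∩ W) ∩ (Z ∪ (X ∪ V)) = {2,3}
|((Y Δ Z) ∩ W) ∩ (Z ∪ (X ∪ V))| = 2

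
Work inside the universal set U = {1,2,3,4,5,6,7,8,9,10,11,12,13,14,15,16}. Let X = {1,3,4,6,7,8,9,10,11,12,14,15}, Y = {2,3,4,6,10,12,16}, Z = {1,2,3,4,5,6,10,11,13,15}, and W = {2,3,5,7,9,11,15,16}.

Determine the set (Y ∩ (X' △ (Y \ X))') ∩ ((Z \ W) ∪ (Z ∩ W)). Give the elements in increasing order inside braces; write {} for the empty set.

X' = {2,5,13,16}
Y \ X = {2,16}
X' △ (Y \ X) = {5,13}
(X' △ (Y \ X))' = {1,2,3,4,6,7,8,9,10,11,12,14,15,16}
Y ∩ (X' △ (Y \ X))' = {2,3,4,6,10,12,16}
Z \ W = {1,4,6,10,13}
Z ∩ W = {2,3,5,11,15}
(Z \ W) ∪ (Z ∩ W) = {1,2,3,4,5,6,10,11,13,15}
(Y ∩ (X' △ (Y \ X))') ∩ ((Z \ W) ∪ (Z ∩ W)) = {2,3,4,6,10}

{2,3,4,6,10}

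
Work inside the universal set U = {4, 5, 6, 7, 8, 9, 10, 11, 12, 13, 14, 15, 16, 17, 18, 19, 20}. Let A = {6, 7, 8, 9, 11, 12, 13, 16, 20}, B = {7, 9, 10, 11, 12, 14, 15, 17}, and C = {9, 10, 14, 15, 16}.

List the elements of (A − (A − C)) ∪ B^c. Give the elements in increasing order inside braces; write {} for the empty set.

{4, 5, 6, 8, 9, 13, 16, 18, 19, 20}

A − C = {6, 7, 8, 11, 12, 13, 20}
A − (A − C) = {9, 16}
B^c = {4, 5, 6, 8, 13, 16, 18, 19, 20}
(A − (A − C)) ∪ B^c = {4, 5, 6, 8, 9, 13, 16, 18, 19, 20}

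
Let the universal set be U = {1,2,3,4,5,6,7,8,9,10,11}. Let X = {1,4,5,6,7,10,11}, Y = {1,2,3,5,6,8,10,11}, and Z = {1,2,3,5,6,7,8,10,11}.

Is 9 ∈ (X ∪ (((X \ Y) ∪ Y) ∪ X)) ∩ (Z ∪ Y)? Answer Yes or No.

No

9 ∉ X and 9 ∉ Y, so 9 ∉ X \ Y
9 ∉ (X \ Y) and 9 ∉ Y, so 9 ∉ (X \ Y) ∪ Y
9 ∉ ((X \ Y) ∪ Y) and 9 ∉ X, so 9 ∉ ((X \ Y) ∪ Y) ∪ X
9 ∉ X and 9 ∉ (((X \ Y) ∪ Y) ∪ X), so 9 ∉ X ∪ (((X \ Y) ∪ Y) ∪ X)
9 ∉ Z and 9 ∉ Y, so 9 ∉ Z ∪ Y
9 ∉ (X ∪ (((X \ Y) ∪ Y) ∪ X)) and 9 ∉ (Z ∪ Y), so 9 ∉ (X ∪ (((X \ Y) ∪ Y) ∪ X)) ∩ (Z ∪ Y)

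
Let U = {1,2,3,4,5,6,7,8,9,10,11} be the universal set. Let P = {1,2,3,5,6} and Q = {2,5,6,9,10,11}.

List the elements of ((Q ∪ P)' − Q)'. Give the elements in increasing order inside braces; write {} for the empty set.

{1,2,3,5,6,9,10,11}

Q ∪ P = {1,2,3,5,6,9,10,11}
(Q ∪ P)' = {4,7,8}
(Q ∪ P)' − Q = {4,7,8}
((Q ∪ P)' − Q)' = {1,2,3,5,6,9,10,11}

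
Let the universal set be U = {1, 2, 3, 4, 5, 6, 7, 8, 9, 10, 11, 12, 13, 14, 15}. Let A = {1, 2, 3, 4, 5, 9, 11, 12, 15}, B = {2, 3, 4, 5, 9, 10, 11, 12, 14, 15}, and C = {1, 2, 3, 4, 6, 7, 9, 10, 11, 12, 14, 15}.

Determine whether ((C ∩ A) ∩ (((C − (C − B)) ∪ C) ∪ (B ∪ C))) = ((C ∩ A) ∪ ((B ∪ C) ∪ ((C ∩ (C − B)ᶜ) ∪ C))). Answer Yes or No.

C ∩ A = {1, 2, 3, 4, 9, 11, 12, 15}
C − B = {1, 6, 7}
C − (C − B) = {2, 3, 4, 9, 10, 11, 12, 14, 15}
(C − (C − B)) ∪ C = {1, 2, 3, 4, 6, 7, 9, 10, 11, 12, 14, 15}
B ∪ C = {1, 2, 3, 4, 5, 6, 7, 9, 10, 11, 12, 14, 15}
((C − (C − B)) ∪ C) ∪ (B ∪ C) = {1, 2, 3, 4, 5, 6, 7, 9, 10, 11, 12, 14, 15}
(C ∩ A) ∩ (((C − (C − B)) ∪ C) ∪ (B ∪ C)) = {1, 2, 3, 4, 9, 11, 12, 15}
(C − B)ᶜ = {2, 3, 4, 5, 8, 9, 10, 11, 12, 13, 14, 15}
C ∩ (C − B)ᶜ = {2, 3, 4, 9, 10, 11, 12, 14, 15}
(C ∩ (C − B)ᶜ) ∪ C = {1, 2, 3, 4, 6, 7, 9, 10, 11, 12, 14, 15}
(B ∪ C) ∪ ((C ∩ (C − B)ᶜ) ∪ C) = {1, 2, 3, 4, 5, 6, 7, 9, 10, 11, 12, 14, 15}
(C ∩ A) ∪ ((B ∪ C) ∪ ((C ∩ (C − B)ᶜ) ∪ C)) = {1, 2, 3, 4, 5, 6, 7, 9, 10, 11, 12, 14, 15}
5 ∈ (C ∩ A) ∪ ((B ∪ C) ∪ ((C ∩ (C − B)ᶜ) ∪ C)) but 5 ∉ (C ∩ A) ∩ (((C − (C − B)) ∪ C) ∪ (B ∪ C)), so they differ.

No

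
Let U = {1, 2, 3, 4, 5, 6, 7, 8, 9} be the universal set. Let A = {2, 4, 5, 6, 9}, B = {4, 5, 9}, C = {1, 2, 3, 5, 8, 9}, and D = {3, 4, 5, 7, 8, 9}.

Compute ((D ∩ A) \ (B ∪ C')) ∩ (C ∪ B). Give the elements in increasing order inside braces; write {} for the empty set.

D ∩ A = {4, 5, 9}
C' = {4, 6, 7}
B ∪ C' = {4, 5, 6, 7, 9}
(D ∩ A) \ (B ∪ C') = {}
C ∪ B = {1, 2, 3, 4, 5, 8, 9}
((D ∩ A) \ (B ∪ C')) ∩ (C ∪ B) = {}

{}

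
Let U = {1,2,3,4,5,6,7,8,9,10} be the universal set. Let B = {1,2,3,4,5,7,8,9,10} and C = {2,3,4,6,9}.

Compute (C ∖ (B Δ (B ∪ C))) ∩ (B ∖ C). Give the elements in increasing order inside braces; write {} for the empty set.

B ∪ C = {1,2,3,4,5,6,7,8,9,10}
B Δ (B ∪ C) = {6}
C ∖ (B Δ (B ∪ C)) = {2,3,4,9}
B ∖ C = {1,5,7,8,10}
(C ∖ (B Δ (B ∪ C))) ∩ (B ∖ C) = {}

{}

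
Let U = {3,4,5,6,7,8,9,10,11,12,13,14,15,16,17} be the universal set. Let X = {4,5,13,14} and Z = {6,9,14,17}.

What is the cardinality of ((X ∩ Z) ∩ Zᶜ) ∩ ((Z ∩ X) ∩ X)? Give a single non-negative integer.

0

X ∩ Z = {14}
Zᶜ = {3,4,5,7,8,10,11,12,13,15,16}
(X ∩ Z) ∩ Zᶜ = {}
Z ∩ X = {14}
(Z ∩ X) ∩ X = {14}
((X ∩ Z) ∩ Zᶜ) ∩ ((Z ∩ X) ∩ X) = {}
|((X ∩ Z) ∩ Zᶜ) ∩ ((Z ∩ X) ∩ X)| = 0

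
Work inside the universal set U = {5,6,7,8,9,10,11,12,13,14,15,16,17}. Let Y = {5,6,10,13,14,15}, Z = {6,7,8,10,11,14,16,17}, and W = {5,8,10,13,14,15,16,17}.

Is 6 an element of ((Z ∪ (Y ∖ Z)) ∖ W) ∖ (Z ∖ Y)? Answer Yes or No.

Yes

6 ∈ Y and 6 ∈ Z, so 6 ∉ Y ∖ Z
6 ∈ Z and 6 ∉ (Y ∖ Z), so 6 ∈ Z ∪ (Y ∖ Z)
6 ∈ (Z ∪ (Y ∖ Z)) and 6 ∉ W, so 6 ∈ (Z ∪ (Y ∖ Z)) ∖ W
6 ∈ Z and 6 ∈ Y, so 6 ∉ Z ∖ Y
6 ∈ ((Z ∪ (Y ∖ Z)) ∖ W) and 6 ∉ (Z ∖ Y), so 6 ∈ ((Z ∪ (Y ∖ Z)) ∖ W) ∖ (Z ∖ Y)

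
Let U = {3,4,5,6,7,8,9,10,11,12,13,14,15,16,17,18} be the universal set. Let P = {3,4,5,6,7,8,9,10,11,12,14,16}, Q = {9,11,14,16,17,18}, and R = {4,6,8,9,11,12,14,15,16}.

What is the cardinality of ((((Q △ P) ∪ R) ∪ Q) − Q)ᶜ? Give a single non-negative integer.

Q △ P = {3,4,5,6,7,8,10,12,17,18}
(Q △ P) ∪ R = {3,4,5,6,7,8,9,10,11,12,14,15,16,17,18}
((Q △ P) ∪ R) ∪ Q = {3,4,5,6,7,8,9,10,11,12,14,15,16,17,18}
(((Q △ P) ∪ R) ∪ Q) − Q = {3,4,5,6,7,8,10,12,15}
((((Q △ P) ∪ R) ∪ Q) − Q)ᶜ = {9,11,13,14,16,17,18}
|((((Q △ P) ∪ R) ∪ Q) − Q)ᶜ| = 7

7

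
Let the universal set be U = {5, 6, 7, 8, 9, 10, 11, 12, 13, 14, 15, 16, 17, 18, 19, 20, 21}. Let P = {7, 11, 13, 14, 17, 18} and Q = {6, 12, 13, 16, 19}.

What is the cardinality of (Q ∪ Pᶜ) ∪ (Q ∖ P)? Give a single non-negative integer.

Pᶜ = {5, 6, 8, 9, 10, 12, 15, 16, 19, 20, 21}
Q ∪ Pᶜ = {5, 6, 8, 9, 10, 12, 13, 15, 16, 19, 20, 21}
Q ∖ P = {6, 12, 16, 19}
(Q ∪ Pᶜ) ∪ (Q ∖ P) = {5, 6, 8, 9, 10, 12, 13, 15, 16, 19, 20, 21}
|(Q ∪ Pᶜ) ∪ (Q ∖ P)| = 12

12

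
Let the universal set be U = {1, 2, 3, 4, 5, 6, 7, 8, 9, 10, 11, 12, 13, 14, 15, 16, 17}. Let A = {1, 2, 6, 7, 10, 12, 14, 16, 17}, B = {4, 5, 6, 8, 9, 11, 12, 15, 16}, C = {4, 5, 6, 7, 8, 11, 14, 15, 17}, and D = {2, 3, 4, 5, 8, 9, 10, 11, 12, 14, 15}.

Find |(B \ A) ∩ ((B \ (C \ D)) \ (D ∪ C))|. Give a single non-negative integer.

B \ A = {4, 5, 8, 9, 11, 15}
C \ D = {6, 7, 17}
B \ (C \ D) = {4, 5, 8, 9, 11, 12, 15, 16}
D ∪ C = {2, 3, 4, 5, 6, 7, 8, 9, 10, 11, 12, 14, 15, 17}
(B \ (C \ D)) \ (D ∪ C) = {16}
(B \ A) ∩ ((B \ (C \ D)) \ (D ∪ C)) = {}
|(B \ A) ∩ ((B \ (C \ D)) \ (D ∪ C))| = 0

0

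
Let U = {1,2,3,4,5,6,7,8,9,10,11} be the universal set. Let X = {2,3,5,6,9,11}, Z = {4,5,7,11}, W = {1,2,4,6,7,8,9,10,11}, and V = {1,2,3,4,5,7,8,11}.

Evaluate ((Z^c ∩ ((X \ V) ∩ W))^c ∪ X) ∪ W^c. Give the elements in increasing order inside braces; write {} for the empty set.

{1,2,3,4,5,6,7,8,9,10,11}

Z^c = {1,2,3,6,8,9,10}
X \ V = {6,9}
(X \ V) ∩ W = {6,9}
Z^c ∩ ((X \ V) ∩ W) = {6,9}
(Z^c ∩ ((X \ V) ∩ W))^c = {1,2,3,4,5,7,8,10,11}
(Z^c ∩ ((X \ V) ∩ W))^c ∪ X = {1,2,3,4,5,6,7,8,9,10,11}
W^c = {3,5}
((Z^c ∩ ((X \ V) ∩ W))^c ∪ X) ∪ W^c = {1,2,3,4,5,6,7,8,9,10,11}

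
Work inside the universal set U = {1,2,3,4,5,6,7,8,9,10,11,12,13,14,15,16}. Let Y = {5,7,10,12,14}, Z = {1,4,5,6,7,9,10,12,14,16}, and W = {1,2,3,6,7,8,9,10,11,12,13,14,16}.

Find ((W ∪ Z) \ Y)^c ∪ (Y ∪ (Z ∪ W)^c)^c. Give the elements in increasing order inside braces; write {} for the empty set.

{1,2,3,4,5,6,7,8,9,10,11,12,13,14,15,16}

W ∪ Z = {1,2,3,4,5,6,7,8,9,10,11,12,13,14,16}
(W ∪ Z) \ Y = {1,2,3,4,6,8,9,11,13,16}
((W ∪ Z) \ Y)^c = {5,7,10,12,14,15}
Z ∪ W = {1,2,3,4,5,6,7,8,9,10,11,12,13,14,16}
(Z ∪ W)^c = {15}
Y ∪ (Z ∪ W)^c = {5,7,10,12,14,15}
(Y ∪ (Z ∪ W)^c)^c = {1,2,3,4,6,8,9,11,13,16}
((W ∪ Z) \ Y)^c ∪ (Y ∪ (Z ∪ W)^c)^c = {1,2,3,4,5,6,7,8,9,10,11,12,13,14,15,16}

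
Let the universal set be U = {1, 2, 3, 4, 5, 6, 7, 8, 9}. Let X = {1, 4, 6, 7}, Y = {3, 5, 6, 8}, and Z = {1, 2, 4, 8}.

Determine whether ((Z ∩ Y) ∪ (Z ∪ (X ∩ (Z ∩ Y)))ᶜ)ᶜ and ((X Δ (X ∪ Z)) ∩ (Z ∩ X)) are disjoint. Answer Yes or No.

Yes

Z ∩ Y = {8}
X ∩ (Z ∩ Y) = {}
Z ∪ (X ∩ (Z ∩ Y)) = {1, 2, 4, 8}
(Z ∪ (X ∩ (Z ∩ Y)))ᶜ = {3, 5, 6, 7, 9}
(Z ∩ Y) ∪ (Z ∪ (X ∩ (Z ∩ Y)))ᶜ = {3, 5, 6, 7, 8, 9}
((Z ∩ Y) ∪ (Z ∪ (X ∩ (Z ∩ Y)))ᶜ)ᶜ = {1, 2, 4}
X ∪ Z = {1, 2, 4, 6, 7, 8}
X Δ (X ∪ Z) = {2, 8}
Z ∩ X = {1, 4}
(X Δ (X ∪ Z)) ∩ (Z ∩ X) = {}
{1, 2, 4} and {} share no elements.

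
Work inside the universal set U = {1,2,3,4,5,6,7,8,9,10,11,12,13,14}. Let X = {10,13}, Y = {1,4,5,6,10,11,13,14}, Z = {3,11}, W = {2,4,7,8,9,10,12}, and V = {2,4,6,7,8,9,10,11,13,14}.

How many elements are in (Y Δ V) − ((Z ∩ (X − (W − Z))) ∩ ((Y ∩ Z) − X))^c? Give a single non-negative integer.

0

Y Δ V = {1,2,5,7,8,9}
W − Z = {2,4,7,8,9,10,12}
X − (W − Z) = {13}
Z ∩ (X − (W − Z)) = {}
Y ∩ Z = {11}
(Y ∩ Z) − X = {11}
(Z ∩ (X − (W − Z))) ∩ ((Y ∩ Z) − X) = {}
((Z ∩ (X − (W − Z))) ∩ ((Y ∩ Z) − X))^c = {1,2,3,4,5,6,7,8,9,10,11,12,13,14}
(Y Δ V) − ((Z ∩ (X − (W − Z))) ∩ ((Y ∩ Z) − X))^c = {}
|(Y Δ V) − ((Z ∩ (X − (W − Z))) ∩ ((Y ∩ Z) − X))^c| = 0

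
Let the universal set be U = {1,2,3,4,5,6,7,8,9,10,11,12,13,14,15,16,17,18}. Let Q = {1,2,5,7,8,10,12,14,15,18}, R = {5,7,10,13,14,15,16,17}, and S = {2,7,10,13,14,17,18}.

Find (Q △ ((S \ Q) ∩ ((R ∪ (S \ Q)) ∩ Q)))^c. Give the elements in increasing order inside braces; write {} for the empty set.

S \ Q = {13,17}
R ∪ (S \ Q) = {5,7,10,13,14,15,16,17}
(R ∪ (S \ Q)) ∩ Q = {5,7,10,14,15}
(S \ Q) ∩ ((R ∪ (S \ Q)) ∩ Q) = {}
Q △ ((S \ Q) ∩ ((R ∪ (S \ Q)) ∩ Q)) = {1,2,5,7,8,10,12,14,15,18}
(Q △ ((S \ Q) ∩ ((R ∪ (S \ Q)) ∩ Q)))^c = {3,4,6,9,11,13,16,17}

{3,4,6,9,11,13,16,17}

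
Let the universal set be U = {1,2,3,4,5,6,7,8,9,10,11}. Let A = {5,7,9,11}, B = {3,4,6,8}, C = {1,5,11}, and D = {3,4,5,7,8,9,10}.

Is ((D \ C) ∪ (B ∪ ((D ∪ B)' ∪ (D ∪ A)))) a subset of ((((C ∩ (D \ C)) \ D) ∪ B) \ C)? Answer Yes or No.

No

D \ C = {3,4,7,8,9,10}
D ∪ B = {3,4,5,6,7,8,9,10}
(D ∪ B)' = {1,2,11}
D ∪ A = {3,4,5,7,8,9,10,11}
(D ∪ B)' ∪ (D ∪ A) = {1,2,3,4,5,7,8,9,10,11}
B ∪ ((D ∪ B)' ∪ (D ∪ A)) = {1,2,3,4,5,6,7,8,9,10,11}
(D \ C) ∪ (B ∪ ((D ∪ B)' ∪ (D ∪ A))) = {1,2,3,4,5,6,7,8,9,10,11}
C ∩ (D \ C) = {}
(C ∩ (D \ C)) \ D = {}
((C ∩ (D \ C)) \ D) ∪ B = {3,4,6,8}
(((C ∩ (D \ C)) \ D) ∪ B) \ C = {3,4,6,8}
1 ∈ (D \ C) ∪ (B ∪ ((D ∪ B)' ∪ (D ∪ A))) but 1 ∉ (((C ∩ (D \ C)) \ D) ∪ B) \ C, so the inclusion fails.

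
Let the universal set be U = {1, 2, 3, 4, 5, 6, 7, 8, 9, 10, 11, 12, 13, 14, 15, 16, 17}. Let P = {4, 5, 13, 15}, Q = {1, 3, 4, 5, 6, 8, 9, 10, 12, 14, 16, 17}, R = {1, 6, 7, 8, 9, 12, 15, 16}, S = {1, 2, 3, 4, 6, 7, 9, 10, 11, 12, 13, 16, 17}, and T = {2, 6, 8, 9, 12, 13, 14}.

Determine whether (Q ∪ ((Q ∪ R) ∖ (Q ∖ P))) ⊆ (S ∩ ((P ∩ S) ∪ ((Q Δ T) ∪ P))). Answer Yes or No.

No

Q ∪ R = {1, 3, 4, 5, 6, 7, 8, 9, 10, 12, 14, 15, 16, 17}
Q ∖ P = {1, 3, 6, 8, 9, 10, 12, 14, 16, 17}
(Q ∪ R) ∖ (Q ∖ P) = {4, 5, 7, 15}
Q ∪ ((Q ∪ R) ∖ (Q ∖ P)) = {1, 3, 4, 5, 6, 7, 8, 9, 10, 12, 14, 15, 16, 17}
P ∩ S = {4, 13}
Q Δ T = {1, 2, 3, 4, 5, 10, 13, 16, 17}
(Q Δ T) ∪ P = {1, 2, 3, 4, 5, 10, 13, 15, 16, 17}
(P ∩ S) ∪ ((Q Δ T) ∪ P) = {1, 2, 3, 4, 5, 10, 13, 15, 16, 17}
S ∩ ((P ∩ S) ∪ ((Q Δ T) ∪ P)) = {1, 2, 3, 4, 10, 13, 16, 17}
5 ∈ Q ∪ ((Q ∪ R) ∖ (Q ∖ P)) but 5 ∉ S ∩ ((P ∩ S) ∪ ((Q Δ T) ∪ P)), so the inclusion fails.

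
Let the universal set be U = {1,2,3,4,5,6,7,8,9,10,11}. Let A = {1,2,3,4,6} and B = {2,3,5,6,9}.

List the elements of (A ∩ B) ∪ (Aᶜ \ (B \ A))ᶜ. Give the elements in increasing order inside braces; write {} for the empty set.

A ∩ B = {2,3,6}
Aᶜ = {5,7,8,9,10,11}
B \ A = {5,9}
Aᶜ \ (B \ A) = {7,8,10,11}
(Aᶜ \ (B \ A))ᶜ = {1,2,3,4,5,6,9}
(A ∩ B) ∪ (Aᶜ \ (B \ A))ᶜ = {1,2,3,4,5,6,9}

{1,2,3,4,5,6,9}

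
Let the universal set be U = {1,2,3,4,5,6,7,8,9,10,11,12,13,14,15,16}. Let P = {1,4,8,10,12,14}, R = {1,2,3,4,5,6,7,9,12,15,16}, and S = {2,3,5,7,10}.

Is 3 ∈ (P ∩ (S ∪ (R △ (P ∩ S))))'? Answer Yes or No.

3 ∉ P and 3 ∈ S, so 3 ∉ P ∩ S
3 ∈ R and 3 ∉ (P ∩ S), so 3 ∈ R △ (P ∩ S)
3 ∈ S and 3 ∈ (R △ (P ∩ S)), so 3 ∈ S ∪ (R △ (P ∩ S))
3 ∉ P and 3 ∈ (S ∪ (R △ (P ∩ S))), so 3 ∉ P ∩ (S ∪ (R △ (P ∩ S)))
3 ∈ (P ∩ (S ∪ (R △ (P ∩ S))))' since 3 ∉ (P ∩ (S ∪ (R △ (P ∩ S))))

Yes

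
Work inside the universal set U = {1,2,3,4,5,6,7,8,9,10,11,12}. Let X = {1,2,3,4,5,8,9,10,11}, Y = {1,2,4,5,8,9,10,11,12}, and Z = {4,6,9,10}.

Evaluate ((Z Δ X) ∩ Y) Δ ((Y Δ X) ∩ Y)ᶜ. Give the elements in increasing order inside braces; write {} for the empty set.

{3,4,6,7,9,10}

Z Δ X = {1,2,3,5,6,8,11}
(Z Δ X) ∩ Y = {1,2,5,8,11}
Y Δ X = {3,12}
(Y Δ X) ∩ Y = {12}
((Y Δ X) ∩ Y)ᶜ = {1,2,3,4,5,6,7,8,9,10,11}
((Z Δ X) ∩ Y) Δ ((Y Δ X) ∩ Y)ᶜ = {3,4,6,7,9,10}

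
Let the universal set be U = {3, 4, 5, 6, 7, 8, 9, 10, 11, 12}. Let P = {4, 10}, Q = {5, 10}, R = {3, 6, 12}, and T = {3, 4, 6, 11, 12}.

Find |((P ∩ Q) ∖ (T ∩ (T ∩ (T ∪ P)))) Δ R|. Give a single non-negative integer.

P ∩ Q = {10}
T ∪ P = {3, 4, 6, 10, 11, 12}
T ∩ (T ∪ P) = {3, 4, 6, 11, 12}
T ∩ (T ∩ (T ∪ P)) = {3, 4, 6, 11, 12}
(P ∩ Q) ∖ (T ∩ (T ∩ (T ∪ P))) = {10}
((P ∩ Q) ∖ (T ∩ (T ∩ (T ∪ P)))) Δ R = {3, 6, 10, 12}
|((P ∩ Q) ∖ (T ∩ (T ∩ (T ∪ P)))) Δ R| = 4

4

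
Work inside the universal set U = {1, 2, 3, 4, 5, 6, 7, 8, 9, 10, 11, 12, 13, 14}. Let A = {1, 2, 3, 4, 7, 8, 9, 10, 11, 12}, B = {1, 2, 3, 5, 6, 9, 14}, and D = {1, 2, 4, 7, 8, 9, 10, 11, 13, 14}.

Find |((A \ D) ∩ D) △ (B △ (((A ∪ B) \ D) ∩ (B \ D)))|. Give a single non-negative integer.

A \ D = {3, 12}
(A \ D) ∩ D = {}
A ∪ B = {1, 2, 3, 4, 5, 6, 7, 8, 9, 10, 11, 12, 14}
(A ∪ B) \ D = {3, 5, 6, 12}
B \ D = {3, 5, 6}
((A ∪ B) \ D) ∩ (B \ D) = {3, 5, 6}
B △ (((A ∪ B) \ D) ∩ (B \ D)) = {1, 2, 9, 14}
((A \ D) ∩ D) △ (B △ (((A ∪ B) \ D) ∩ (B \ D))) = {1, 2, 9, 14}
|((A \ D) ∩ D) △ (B △ (((A ∪ B) \ D) ∩ (B \ D)))| = 4

4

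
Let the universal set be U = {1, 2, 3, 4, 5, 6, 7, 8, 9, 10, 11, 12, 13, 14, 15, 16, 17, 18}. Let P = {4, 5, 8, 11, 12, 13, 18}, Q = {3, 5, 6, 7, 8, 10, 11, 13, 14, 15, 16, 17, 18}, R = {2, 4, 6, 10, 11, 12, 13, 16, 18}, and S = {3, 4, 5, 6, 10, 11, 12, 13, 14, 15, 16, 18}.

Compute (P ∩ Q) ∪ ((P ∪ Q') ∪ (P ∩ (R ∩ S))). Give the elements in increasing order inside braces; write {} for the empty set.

P ∩ Q = {5, 8, 11, 13, 18}
Q' = {1, 2, 4, 9, 12}
P ∪ Q' = {1, 2, 4, 5, 8, 9, 11, 12, 13, 18}
R ∩ S = {4, 6, 10, 11, 12, 13, 16, 18}
P ∩ (R ∩ S) = {4, 11, 12, 13, 18}
(P ∪ Q') ∪ (P ∩ (R ∩ S)) = {1, 2, 4, 5, 8, 9, 11, 12, 13, 18}
(P ∩ Q) ∪ ((P ∪ Q') ∪ (P ∩ (R ∩ S))) = {1, 2, 4, 5, 8, 9, 11, 12, 13, 18}

{1, 2, 4, 5, 8, 9, 11, 12, 13, 18}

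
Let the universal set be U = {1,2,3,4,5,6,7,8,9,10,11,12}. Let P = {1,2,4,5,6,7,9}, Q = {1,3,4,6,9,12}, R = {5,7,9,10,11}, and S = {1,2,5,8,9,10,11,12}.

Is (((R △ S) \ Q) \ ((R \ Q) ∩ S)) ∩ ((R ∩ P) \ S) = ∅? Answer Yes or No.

R △ S = {1,2,7,8,12}
(R △ S) \ Q = {2,7,8}
R \ Q = {5,7,10,11}
(R \ Q) ∩ S = {5,10,11}
((R △ S) \ Q) \ ((R \ Q) ∩ S) = {2,7,8}
R ∩ P = {5,7,9}
(R ∩ P) \ S = {7}
7 lies in both, so they are not disjoint.

No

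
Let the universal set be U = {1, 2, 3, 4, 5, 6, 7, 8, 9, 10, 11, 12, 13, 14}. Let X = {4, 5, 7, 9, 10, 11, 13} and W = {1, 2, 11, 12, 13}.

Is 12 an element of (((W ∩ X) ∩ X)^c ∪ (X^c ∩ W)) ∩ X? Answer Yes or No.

12 ∈ W and 12 ∉ X, so 12 ∉ W ∩ X
12 ∉ (W ∩ X) and 12 ∉ X, so 12 ∉ (W ∩ X) ∩ X
12 ∈ ((W ∩ X) ∩ X)^c since 12 ∉ ((W ∩ X) ∩ X)
12 ∉ X, so 12 ∈ X^c
12 ∈ X^c and 12 ∈ W, so 12 ∈ X^c ∩ W
12 ∈ ((W ∩ X) ∩ X)^c and 12 ∈ (X^c ∩ W), so 12 ∈ ((W ∩ X) ∩ X)^c ∪ (X^c ∩ W)
12 ∈ (((W ∩ X) ∩ X)^c ∪ (X^c ∩ W)) and 12 ∉ X, so 12 ∉ (((W ∩ X) ∩ X)^c ∪ (X^c ∩ W)) ∩ X

No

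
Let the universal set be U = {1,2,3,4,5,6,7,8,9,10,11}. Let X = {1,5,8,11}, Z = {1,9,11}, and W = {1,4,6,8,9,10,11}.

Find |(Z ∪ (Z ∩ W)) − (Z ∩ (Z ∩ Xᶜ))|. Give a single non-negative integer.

2

Z ∩ W = {1,9,11}
Z ∪ (Z ∩ W) = {1,9,11}
Xᶜ = {2,3,4,6,7,9,10}
Z ∩ Xᶜ = {9}
Z ∩ (Z ∩ Xᶜ) = {9}
(Z ∪ (Z ∩ W)) − (Z ∩ (Z ∩ Xᶜ)) = {1,11}
|(Z ∪ (Z ∩ W)) − (Z ∩ (Z ∩ Xᶜ))| = 2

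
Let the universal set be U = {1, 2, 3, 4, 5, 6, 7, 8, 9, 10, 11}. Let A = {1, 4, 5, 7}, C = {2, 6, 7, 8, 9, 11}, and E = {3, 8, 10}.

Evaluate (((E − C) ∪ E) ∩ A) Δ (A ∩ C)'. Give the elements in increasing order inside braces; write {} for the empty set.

E − C = {3, 10}
(E − C) ∪ E = {3, 8, 10}
((E − C) ∪ E) ∩ A = {}
A ∩ C = {7}
(A ∩ C)' = {1, 2, 3, 4, 5, 6, 8, 9, 10, 11}
(((E − C) ∪ E) ∩ A) Δ (A ∩ C)' = {1, 2, 3, 4, 5, 6, 8, 9, 10, 11}

{1, 2, 3, 4, 5, 6, 8, 9, 10, 11}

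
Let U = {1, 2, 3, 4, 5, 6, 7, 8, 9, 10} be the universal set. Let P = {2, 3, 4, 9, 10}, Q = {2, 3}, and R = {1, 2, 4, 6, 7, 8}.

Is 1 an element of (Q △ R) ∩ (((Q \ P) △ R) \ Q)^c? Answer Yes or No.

1 ∉ Q and 1 ∈ R, so 1 ∈ Q △ R
1 ∉ Q and 1 ∉ P, so 1 ∉ Q \ P
1 ∉ (Q \ P) and 1 ∈ R, so 1 ∈ (Q \ P) △ R
1 ∈ ((Q \ P) △ R) and 1 ∉ Q, so 1 ∈ ((Q \ P) △ R) \ Q
1 ∉ (((Q \ P) △ R) \ Q)^c since 1 ∈ (((Q \ P) △ R) \ Q)
1 ∈ (Q △ R) and 1 ∉ (((Q \ P) △ R) \ Q)^c, so 1 ∉ (Q △ R) ∩ (((Q \ P) △ R) \ Q)^c

No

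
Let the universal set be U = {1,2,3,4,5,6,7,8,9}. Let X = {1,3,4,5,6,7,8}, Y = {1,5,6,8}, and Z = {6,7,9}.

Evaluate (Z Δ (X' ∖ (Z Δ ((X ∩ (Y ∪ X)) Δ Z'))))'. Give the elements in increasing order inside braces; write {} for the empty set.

X' = {2,9}
Y ∪ X = {1,3,4,5,6,7,8}
X ∩ (Y ∪ X) = {1,3,4,5,6,7,8}
Z' = {1,2,3,4,5,8}
(X ∩ (Y ∪ X)) Δ Z' = {2,6,7}
Z Δ ((X ∩ (Y ∪ X)) Δ Z') = {2,9}
X' ∖ (Z Δ ((X ∩ (Y ∪ X)) Δ Z')) = {}
Z Δ (X' ∖ (Z Δ ((X ∩ (Y ∪ X)) Δ Z'))) = {6,7,9}
(Z Δ (X' ∖ (Z Δ ((X ∩ (Y ∪ X)) Δ Z'))))' = {1,2,3,4,5,8}

{1,2,3,4,5,8}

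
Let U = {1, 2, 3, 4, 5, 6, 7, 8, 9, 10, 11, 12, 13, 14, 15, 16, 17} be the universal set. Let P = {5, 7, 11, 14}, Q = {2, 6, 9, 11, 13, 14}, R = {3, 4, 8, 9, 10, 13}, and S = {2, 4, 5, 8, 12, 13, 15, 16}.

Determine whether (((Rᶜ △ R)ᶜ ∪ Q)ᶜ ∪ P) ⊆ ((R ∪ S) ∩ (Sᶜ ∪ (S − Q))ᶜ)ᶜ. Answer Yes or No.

Yes

Rᶜ = {1, 2, 5, 6, 7, 11, 12, 14, 15, 16, 17}
Rᶜ △ R = {1, 2, 3, 4, 5, 6, 7, 8, 9, 10, 11, 12, 13, 14, 15, 16, 17}
(Rᶜ △ R)ᶜ = {}
(Rᶜ △ R)ᶜ ∪ Q = {2, 6, 9, 11, 13, 14}
((Rᶜ △ R)ᶜ ∪ Q)ᶜ = {1, 3, 4, 5, 7, 8, 10, 12, 15, 16, 17}
((Rᶜ △ R)ᶜ ∪ Q)ᶜ ∪ P = {1, 3, 4, 5, 7, 8, 10, 11, 12, 14, 15, 16, 17}
R ∪ S = {2, 3, 4, 5, 8, 9, 10, 12, 13, 15, 16}
Sᶜ = {1, 3, 6, 7, 9, 10, 11, 14, 17}
S − Q = {4, 5, 8, 12, 15, 16}
Sᶜ ∪ (S − Q) = {1, 3, 4, 5, 6, 7, 8, 9, 10, 11, 12, 14, 15, 16, 17}
(Sᶜ ∪ (S − Q))ᶜ = {2, 13}
(R ∪ S) ∩ (Sᶜ ∪ (S − Q))ᶜ = {2, 13}
((R ∪ S) ∩ (Sᶜ ∪ (S − Q))ᶜ)ᶜ = {1, 3, 4, 5, 6, 7, 8, 9, 10, 11, 12, 14, 15, 16, 17}
Every element of {1, 3, 4, 5, 7, 8, 10, 11, 12, 14, 15, 16, 17} is in {1, 3, 4, 5, 6, 7, 8, 9, 10, 11, 12, 14, 15, 16, 17}, so ((Rᶜ △ R)ᶜ ∪ Q)ᶜ ∪ P ⊆ ((R ∪ S) ∩ (Sᶜ ∪ (S − Q))ᶜ)ᶜ.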